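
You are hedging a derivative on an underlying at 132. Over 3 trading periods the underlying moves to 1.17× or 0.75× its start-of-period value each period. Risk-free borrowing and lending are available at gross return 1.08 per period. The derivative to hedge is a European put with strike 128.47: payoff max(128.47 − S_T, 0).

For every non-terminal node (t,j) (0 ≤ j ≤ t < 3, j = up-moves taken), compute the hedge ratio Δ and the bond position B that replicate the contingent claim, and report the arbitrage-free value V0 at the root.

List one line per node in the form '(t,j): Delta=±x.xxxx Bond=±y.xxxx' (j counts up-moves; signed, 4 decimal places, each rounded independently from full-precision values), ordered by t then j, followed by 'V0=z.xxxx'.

The replicating-portfolio and risk-neutral prices coincide; use p* = (1.08−0.75)/(1.17−0.75) = 0.7857 for the latter.
Terminal payoffs: V(3,0)=72.7825, V(3,1)=41.5975, V(3,2)=0.0000, V(3,3)=0.0000
(2,0): S=74.2500. Δ = (V_up−V_dn)/(S_up−S_dn) = (41.5975−72.7825)/(86.8725−55.6875) = -1.0000. V = [p*·41.5975 + (1−p*)·72.7825]/1.08 = 44.7037. B = V − Δ·S = 118.9537.
(2,1): S=115.8300. Δ = (V_up−V_dn)/(S_up−S_dn) = (0.0000−41.5975)/(135.5211−86.8725) = -0.8551. V = [p*·0.0000 + (1−p*)·41.5975]/1.08 = 8.2535. B = V − Δ·S = 107.2951.
(2,2): S=180.6948. Δ = (V_up−V_dn)/(S_up−S_dn) = (0.0000−0.0000)/(211.4129−135.5211) = 0.0000. V = [p*·0.0000 + (1−p*)·0.0000]/1.08 = 0.0000. B = V − Δ·S = 0.0000.
(1,0): S=99.0000. Δ = (V_up−V_dn)/(S_up−S_dn) = (8.2535−44.7037)/(115.8300−74.2500) = -0.8766. V = [p*·8.2535 + (1−p*)·44.7037]/1.08 = 14.8743. B = V − Δ·S = 101.6606.
(1,1): S=154.4400. Δ = (V_up−V_dn)/(S_up−S_dn) = (0.0000−8.2535)/(180.6948−115.8300) = -0.1272. V = [p*·0.0000 + (1−p*)·8.2535]/1.08 = 1.6376. B = V − Δ·S = 21.2887.
(0,0): S=132.0000. Δ = (V_up−V_dn)/(S_up−S_dn) = (1.6376−14.8743)/(154.4400−99.0000) = -0.2388. V = [p*·1.6376 + (1−p*)·14.8743]/1.08 = 4.1426. B = V − Δ·S = 35.6586.
The time-0 hedge costs 4.1426, which is the no-arbitrage price.

(0,0): Delta=-0.2388 Bond=35.6586
(1,0): Delta=-0.8766 Bond=101.6606
(1,1): Delta=-0.1272 Bond=21.2887
(2,0): Delta=-1.0000 Bond=118.9537
(2,1): Delta=-0.8551 Bond=107.2951
(2,2): Delta=0.0000 Bond=0.0000
V0=4.1426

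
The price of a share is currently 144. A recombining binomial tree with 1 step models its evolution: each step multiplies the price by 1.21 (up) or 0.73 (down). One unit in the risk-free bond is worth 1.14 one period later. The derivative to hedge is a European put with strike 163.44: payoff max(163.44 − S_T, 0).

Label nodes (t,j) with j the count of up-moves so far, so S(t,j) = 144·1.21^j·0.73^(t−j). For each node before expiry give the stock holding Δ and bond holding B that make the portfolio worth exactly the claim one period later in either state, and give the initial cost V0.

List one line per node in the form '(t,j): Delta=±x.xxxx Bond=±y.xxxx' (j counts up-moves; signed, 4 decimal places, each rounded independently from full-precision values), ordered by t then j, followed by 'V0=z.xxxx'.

(0,0): Delta=-0.8437 Bond=128.9605
V0=7.4605

No-arbitrage ⇒ martingale measure with p* = (R−d)/(u−d) = 0.8542.
Payoff layer (t=1): V(1,0)=58.3200, V(1,1)=0.0000
(0,0): S=144.0000. Δ = (V_up−V_dn)/(S_up−S_dn) = (0.0000−58.3200)/(174.2400−105.1200) = -0.8437. V = [p*·0.0000 + (1−p*)·58.3200]/1.14 = 7.4605. B = V − Δ·S = 128.9605.
Each (Δ,B) replicates both successor values, so the strategy is self-financing and V0 is arbitrage-free.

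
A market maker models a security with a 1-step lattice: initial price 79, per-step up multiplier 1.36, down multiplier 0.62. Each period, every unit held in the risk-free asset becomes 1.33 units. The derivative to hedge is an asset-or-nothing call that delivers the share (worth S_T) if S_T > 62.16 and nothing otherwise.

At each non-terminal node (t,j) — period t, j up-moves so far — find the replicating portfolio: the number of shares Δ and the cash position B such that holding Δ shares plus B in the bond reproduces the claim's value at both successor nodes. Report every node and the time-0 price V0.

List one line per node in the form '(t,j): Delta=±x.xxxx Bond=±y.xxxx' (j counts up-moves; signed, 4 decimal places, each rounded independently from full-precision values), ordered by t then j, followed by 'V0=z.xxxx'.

(0,0): Delta=1.8378 Bond=-67.6822
V0=77.5070

The replicating-portfolio and risk-neutral prices coincide; use p* = (1.33−0.62)/(1.36−0.62) = 0.9595 for the latter.
At expiry t=1: V(1,0)=0.0000, V(1,1)=107.4400
Node (0,0) S=79.0000: V=(p*·107.4400+(1−p*)·0.0000)/1.33=77.5070; Δ=(107.4400−0.0000)/(107.4400−48.9800)=1.8378; B=V−Δ·S=-67.6822
The time-0 hedge costs 77.5070, which is the no-arbitrage price.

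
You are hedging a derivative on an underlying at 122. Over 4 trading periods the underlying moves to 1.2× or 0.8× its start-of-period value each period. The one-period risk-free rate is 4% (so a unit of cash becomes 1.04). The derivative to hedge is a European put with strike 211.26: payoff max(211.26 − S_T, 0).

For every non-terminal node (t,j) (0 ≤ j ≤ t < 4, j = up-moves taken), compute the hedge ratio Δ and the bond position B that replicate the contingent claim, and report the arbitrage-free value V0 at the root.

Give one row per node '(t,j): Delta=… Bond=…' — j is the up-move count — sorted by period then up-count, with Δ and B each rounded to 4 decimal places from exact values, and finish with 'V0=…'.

No-arbitrage ⇒ martingale measure with p* = (R−d)/(u−d) = 0.6000.
At expiry t=4: V(4,0)=161.2888, V(4,1)=136.3032, V(4,2)=98.8248, V(4,3)=42.6072, V(4,4)=0.0000
  t=3,j=0: stock 62.4640 → up 74.9568 (V=136.3032), down 49.9712 (V=161.2888). Price 140.6706; hedge Δ=-1.0000, bond B=203.1346.
  t=3,j=1: stock 93.6960 → up 112.4352 (V=98.8248), down 74.9568 (V=136.3032). Price 109.4386; hedge Δ=-1.0000, bond B=203.1346.
  t=3,j=2: stock 140.5440 → up 168.6528 (V=42.6072), down 112.4352 (V=98.8248). Price 62.5906; hedge Δ=-1.0000, bond B=203.1346.
  t=3,j=3: stock 210.8160 → up 252.9792 (V=0.0000), down 168.6528 (V=42.6072). Price 16.3874; hedge Δ=-0.5053, bond B=122.9054.
  t=2,j=0: stock 78.0800 → up 93.6960 (V=109.4386), down 62.4640 (V=140.6706). Price 117.2417; hedge Δ=-1.0000, bond B=195.3217.
  t=2,j=1: stock 117.1200 → up 140.5440 (V=62.5906), down 93.6960 (V=109.4386). Price 78.2017; hedge Δ=-1.0000, bond B=195.3217.
  t=2,j=2: stock 175.6800 → up 210.8160 (V=16.3874), down 140.5440 (V=62.5906). Price 33.5276; hedge Δ=-0.6575, bond B=149.0357.
  t=1,j=0: stock 97.6000 → up 117.1200 (V=78.2017), down 78.0800 (V=117.2417). Price 90.2094; hedge Δ=-1.0000, bond B=187.8094.
  t=1,j=1: stock 146.4000 → up 175.6800 (V=33.5276), down 117.1200 (V=78.2017). Price 49.4204; hedge Δ=-0.7629, bond B=161.1059.
  t=0,j=0: stock 122.0000 → up 146.4000 (V=49.4204), down 97.6000 (V=90.2094). Price 63.2077; hedge Δ=-0.8358, bond B=165.1801.
The time-0 hedge costs 63.2077, which is the no-arbitrage price.

(0,0): Delta=-0.8358 Bond=165.1801
(1,0): Delta=-1.0000 Bond=187.8094
(1,1): Delta=-0.7629 Bond=161.1059
(2,0): Delta=-1.0000 Bond=195.3217
(2,1): Delta=-1.0000 Bond=195.3217
(2,2): Delta=-0.6575 Bond=149.0357
(3,0): Delta=-1.0000 Bond=203.1346
(3,1): Delta=-1.0000 Bond=203.1346
(3,2): Delta=-1.0000 Bond=203.1346
(3,3): Delta=-0.5053 Bond=122.9054
V0=63.2077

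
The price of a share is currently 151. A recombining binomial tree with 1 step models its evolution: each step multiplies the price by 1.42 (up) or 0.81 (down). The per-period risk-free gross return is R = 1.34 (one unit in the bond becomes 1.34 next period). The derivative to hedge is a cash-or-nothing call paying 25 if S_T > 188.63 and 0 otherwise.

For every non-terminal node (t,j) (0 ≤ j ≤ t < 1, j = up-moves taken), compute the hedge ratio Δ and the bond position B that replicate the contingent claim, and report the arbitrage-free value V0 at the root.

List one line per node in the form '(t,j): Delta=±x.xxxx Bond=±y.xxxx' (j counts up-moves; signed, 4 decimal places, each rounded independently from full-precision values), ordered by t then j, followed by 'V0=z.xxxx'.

Under the risk-neutral measure, an up-move has probability p* = (R−d)/(u−d) = 0.8689 and values discount at R = 1.34.
Terminal values V(1,·): V(1,0)=0.0000, V(1,1)=25.0000
  t=0,j=0: stock 151.0000 → up 214.4200 (V=25.0000), down 122.3100 (V=0.0000). Price 16.2099; hedge Δ=0.2714, bond B=-24.7737.
Check: Δ(0,0)·S0 + B(0,0) = 16.2099 = V0.

(0,0): Delta=0.2714 Bond=-24.7737
V0=16.2099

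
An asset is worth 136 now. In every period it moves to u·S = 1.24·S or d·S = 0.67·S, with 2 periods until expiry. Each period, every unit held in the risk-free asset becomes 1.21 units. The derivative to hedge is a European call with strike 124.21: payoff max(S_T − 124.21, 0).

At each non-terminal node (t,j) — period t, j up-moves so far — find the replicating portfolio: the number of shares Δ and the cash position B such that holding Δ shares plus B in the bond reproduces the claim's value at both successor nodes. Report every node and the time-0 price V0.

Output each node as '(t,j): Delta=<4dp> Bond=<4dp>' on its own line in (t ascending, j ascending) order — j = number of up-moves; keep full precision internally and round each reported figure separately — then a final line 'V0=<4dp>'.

(0,0): Delta=0.8575 Bond=-64.5765
(1,0): Delta=0.0000 Bond=0.0000
(1,1): Delta=0.8833 Bond=-82.4785
V0=52.0467

Since d<R<u, set p* = (R−d)/(u−d) = 0.9474; price each node as the discounted p*-expectation of its children.
Terminal payoffs: V(2,0)=0.0000, V(2,1)=0.0000, V(2,2)=84.9036
Node (1,0) S=91.1200: V=(p*·0.0000+(1−p*)·0.0000)/1.21=0.0000; Δ=(0.0000−0.0000)/(112.9888−61.0504)=0.0000; B=V−Δ·S=0.0000
Node (1,1) S=168.6400: V=(p*·84.9036+(1−p*)·0.0000)/1.21=66.4752; Δ=(84.9036−0.0000)/(209.1136−112.9888)=0.8833; B=V−Δ·S=-82.4785
Node (0,0) S=136.0000: V=(p*·66.4752+(1−p*)·0.0000)/1.21=52.0467; Δ=(66.4752−0.0000)/(168.6400−91.1200)=0.8575; B=V−Δ·S=-64.5765
Check: Δ(0,0)·S0 + B(0,0) = 52.0467 = V0.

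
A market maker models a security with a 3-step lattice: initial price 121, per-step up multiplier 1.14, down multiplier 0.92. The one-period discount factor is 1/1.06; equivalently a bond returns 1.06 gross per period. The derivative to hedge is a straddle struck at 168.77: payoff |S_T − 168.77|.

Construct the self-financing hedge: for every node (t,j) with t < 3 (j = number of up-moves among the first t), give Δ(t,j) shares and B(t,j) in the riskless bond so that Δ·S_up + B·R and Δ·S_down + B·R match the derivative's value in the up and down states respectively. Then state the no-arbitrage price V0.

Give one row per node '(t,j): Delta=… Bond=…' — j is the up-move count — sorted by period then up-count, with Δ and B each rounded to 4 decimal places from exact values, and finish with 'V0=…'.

(0,0): Delta=-0.7158 Bond=111.8524
(1,0): Delta=-1.0000 Bond=150.2047
(1,1): Delta=-0.5847 Bond=100.4829
(2,0): Delta=-1.0000 Bond=159.2170
(2,1): Delta=-1.0000 Bond=159.2170
(2,2): Delta=-0.3932 Bond=76.3947
V0=25.2450

The replicating-portfolio and risk-neutral prices coincide; use p* = (1.06−0.92)/(1.14−0.92) = 0.6364 for the latter.
Payoff layer (t=3): V(3,0)=74.5488, V(3,1)=52.0176, V(3,2)=24.0985, V(3,3)=10.4968
(2,0): S=102.4144. Δ = (V_up−V_dn)/(S_up−S_dn) = (52.0176−74.5488)/(116.7524−94.2212) = -1.0000. V = [p*·52.0176 + (1−p*)·74.5488]/1.06 = 56.8026. B = V − Δ·S = 159.2170.
(2,1): S=126.9048. Δ = (V_up−V_dn)/(S_up−S_dn) = (24.0985−52.0176)/(144.6715−116.7524) = -1.0000. V = [p*·24.0985 + (1−p*)·52.0176]/1.06 = 32.3122. B = V − Δ·S = 159.2170.
(2,2): S=157.2516. Δ = (V_up−V_dn)/(S_up−S_dn) = (10.4968−24.0985)/(179.2668−144.6715) = -0.3932. V = [p*·10.4968 + (1−p*)·24.0985]/1.06 = 14.5688. B = V − Δ·S = 76.3947.
(1,0): S=111.3200. Δ = (V_up−V_dn)/(S_up−S_dn) = (32.3122−56.8026)/(126.9048−102.4144) = -1.0000. V = [p*·32.3122 + (1−p*)·56.8026]/1.06 = 38.8847. B = V − Δ·S = 150.2047.
(1,1): S=137.9400. Δ = (V_up−V_dn)/(S_up−S_dn) = (14.5688−32.3122)/(157.2516−126.9048) = -0.5847. V = [p*·14.5688 + (1−p*)·32.3122]/1.06 = 19.8311. B = V − Δ·S = 100.4829.
(0,0): S=121.0000. Δ = (V_up−V_dn)/(S_up−S_dn) = (19.8311−38.8847)/(137.9400−111.3200) = -0.7158. V = [p*·19.8311 + (1−p*)·38.8847]/1.06 = 25.2450. B = V − Δ·S = 111.8524.
Each (Δ,B) replicates both successor values, so the strategy is self-financing and V0 is arbitrage-free.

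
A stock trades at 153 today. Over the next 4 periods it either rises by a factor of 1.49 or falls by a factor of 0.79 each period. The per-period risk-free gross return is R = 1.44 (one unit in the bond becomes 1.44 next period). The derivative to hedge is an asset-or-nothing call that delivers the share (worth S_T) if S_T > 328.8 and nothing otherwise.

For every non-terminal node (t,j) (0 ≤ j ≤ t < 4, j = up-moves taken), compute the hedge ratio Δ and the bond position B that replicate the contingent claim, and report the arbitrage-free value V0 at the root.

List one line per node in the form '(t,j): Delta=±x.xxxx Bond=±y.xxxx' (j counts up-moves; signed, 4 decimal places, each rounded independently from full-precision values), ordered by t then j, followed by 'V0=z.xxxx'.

(0,0): Delta=1.1180 Bond=-19.3901
(1,0): Delta=1.9650 Bond=-130.3015
(1,1): Delta=1.0834 Bond=-20.0464
(2,0): Delta=0.0000 Bond=0.0000
(2,1): Delta=2.0452 Bond=-202.0676
(2,2): Delta=1.0442 Bond=-15.5437
(3,0): Delta=0.0000 Bond=0.0000
(3,1): Delta=0.0000 Bond=0.0000
(3,2): Delta=2.1286 Bond=-313.3602
(3,3): Delta=1.0000 Bond=0.0000
V0=151.6629

Since d<R<u, set p* = (R−d)/(u−d) = 0.9286; price each node as the discounted p*-expectation of its children.
Terminal payoffs: V(4,0)=0.0000, V(4,1)=0.0000, V(4,2)=0.0000, V(4,3)=399.8318, V(4,4)=754.1131
Node (3,0) S=75.4350: V=(p*·0.0000+(1−p*)·0.0000)/1.44=0.0000; Δ=(0.0000−0.0000)/(112.3981−59.5936)=0.0000; B=V−Δ·S=0.0000
Node (3,1) S=142.2761: V=(p*·0.0000+(1−p*)·0.0000)/1.44=0.0000; Δ=(0.0000−0.0000)/(211.9914−112.3981)=0.0000; B=V−Δ·S=0.0000
Node (3,2) S=268.3435: V=(p*·399.8318+(1−p*)·0.0000)/1.44=257.8280; Δ=(399.8318−0.0000)/(399.8318−211.9914)=2.1286; B=V−Δ·S=-313.3602
Node (3,3) S=506.1162: V=(p*·754.1131+(1−p*)·399.8318)/1.44=506.1162; Δ=(754.1131−399.8318)/(754.1131−399.8318)=1.0000; B=V−Δ·S=0.0000
Node (2,0) S=95.4873: V=(p*·0.0000+(1−p*)·0.0000)/1.44=0.0000; Δ=(0.0000−0.0000)/(142.2761−75.4350)=0.0000; B=V−Δ·S=0.0000
Node (2,1) S=180.0963: V=(p*·257.8280+(1−p*)·0.0000)/1.44=166.2582; Δ=(257.8280−0.0000)/(268.3435−142.2761)=2.0452; B=V−Δ·S=-202.0676
Node (2,2) S=339.6753: V=(p*·506.1162+(1−p*)·257.8280)/1.44=339.1537; Δ=(506.1162−257.8280)/(506.1162−268.3435)=1.0442; B=V−Δ·S=-15.5437
Node (1,0) S=120.8700: V=(p*·166.2582+(1−p*)·0.0000)/1.44=107.2101; Δ=(166.2582−0.0000)/(180.0963−95.4873)=1.9650; B=V−Δ·S=-130.3015
Node (1,1) S=227.9700: V=(p*·339.1537+(1−p*)·166.2582)/1.44=226.9472; Δ=(339.1537−166.2582)/(339.6753−180.0963)=1.0834; B=V−Δ·S=-20.0464
Node (0,0) S=153.0000: V=(p*·226.9472+(1−p*)·107.2101)/1.44=151.6629; Δ=(226.9472−107.2101)/(227.9700−120.8700)=1.1180; B=V−Δ·S=-19.3901
Each (Δ,B) replicates both successor values, so the strategy is self-financing and V0 is arbitrage-free.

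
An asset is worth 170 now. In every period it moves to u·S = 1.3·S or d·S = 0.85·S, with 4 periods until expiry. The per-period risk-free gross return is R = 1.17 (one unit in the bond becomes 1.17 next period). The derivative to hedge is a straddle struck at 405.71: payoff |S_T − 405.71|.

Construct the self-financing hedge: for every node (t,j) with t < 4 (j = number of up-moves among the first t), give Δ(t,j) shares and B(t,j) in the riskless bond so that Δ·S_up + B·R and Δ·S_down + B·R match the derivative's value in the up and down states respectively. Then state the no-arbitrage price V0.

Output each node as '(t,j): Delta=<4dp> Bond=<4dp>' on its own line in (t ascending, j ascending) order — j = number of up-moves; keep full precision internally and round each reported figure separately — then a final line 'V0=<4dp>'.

Risk-neutral probability p* = (R−d)/(u−d) = (1.17−0.85)/(1.3−0.85) = 0.7111.
Terminal payoffs: V(4,0)=316.9689, V(4,1)=269.9884, V(4,2)=198.1358, V(4,3)=88.2435, V(4,4)=79.8270
  t=3,j=0: stock 104.4012 → up 135.7216 (V=269.9884), down 88.7411 (V=316.9689). Price 242.3594; hedge Δ=-1.0000, bond B=346.7607.
  t=3,j=1: stock 159.6725 → up 207.5742 (V=198.1358), down 135.7216 (V=269.9884). Price 187.0882; hedge Δ=-1.0000, bond B=346.7607.
  t=3,j=2: stock 244.2050 → up 317.4665 (V=88.2435), down 207.5743 (V=198.1358). Price 102.5557; hedge Δ=-1.0000, bond B=346.7607.
  t=3,j=3: stock 373.4900 → up 485.5370 (V=79.8270), down 317.4665 (V=88.2435). Price 70.3064; hedge Δ=-0.0501, bond B=89.0097.
  t=2,j=0: stock 122.8250 → up 159.6725 (V=187.0882), down 104.4012 (V=242.3594). Price 173.5517; hedge Δ=-1.0000, bond B=296.3767.
  t=2,j=1: stock 187.8500 → up 244.2050 (V=102.5557), down 159.6725 (V=187.0882). Price 108.5267; hedge Δ=-1.0000, bond B=296.3767.
  t=2,j=2: stock 287.3000 → up 373.4900 (V=70.3064), down 244.2050 (V=102.5557). Price 68.0537; hedge Δ=-0.2494, bond B=139.7189.
  t=1,j=0: stock 144.5000 → up 187.8500 (V=108.5267), down 122.8250 (V=173.5517). Price 108.8134; hedge Δ=-1.0000, bond B=253.3134.
  t=1,j=1: stock 221.0000 → up 287.3000 (V=68.0537), down 187.8500 (V=108.5267). Price 68.1589; hedge Δ=-0.4070, bond B=158.0988.
  t=0,j=0: stock 170.0000 → up 221.0000 (V=68.1589), down 144.5000 (V=108.8134). Price 68.2936; hedge Δ=-0.5314, bond B=158.6369.
Self-financing check: at every node Δ·S+B equals the discounted successor values.

(0,0): Delta=-0.5314 Bond=158.6369
(1,0): Delta=-1.0000 Bond=253.3134
(1,1): Delta=-0.4070 Bond=158.0988
(2,0): Delta=-1.0000 Bond=296.3767
(2,1): Delta=-1.0000 Bond=296.3767
(2,2): Delta=-0.2494 Bond=139.7189
(3,0): Delta=-1.0000 Bond=346.7607
(3,1): Delta=-1.0000 Bond=346.7607
(3,2): Delta=-1.0000 Bond=346.7607
(3,3): Delta=-0.0501 Bond=89.0097
V0=68.2936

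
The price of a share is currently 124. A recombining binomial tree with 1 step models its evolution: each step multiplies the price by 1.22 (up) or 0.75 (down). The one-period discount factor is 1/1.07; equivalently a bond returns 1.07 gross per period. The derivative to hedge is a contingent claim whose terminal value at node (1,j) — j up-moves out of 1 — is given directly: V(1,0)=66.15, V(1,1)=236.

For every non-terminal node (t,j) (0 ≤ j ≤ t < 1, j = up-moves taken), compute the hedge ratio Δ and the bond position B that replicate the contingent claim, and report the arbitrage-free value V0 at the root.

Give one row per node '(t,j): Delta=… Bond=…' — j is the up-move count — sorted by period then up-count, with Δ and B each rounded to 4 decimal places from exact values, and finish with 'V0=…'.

Risk-neutral probability p* = (R−d)/(u−d) = (1.07−0.75)/(1.22−0.75) = 0.6809.
Terminal values V(1,·): V(1,0)=66.1500, V(1,1)=236.0000
(0,0): S=124.0000. Δ = (V_up−V_dn)/(S_up−S_dn) = (236.0000−66.1500)/(151.2800−93.0000) = 2.9144. V = [p*·236.0000 + (1−p*)·66.1500]/1.07 = 169.8996. B = V − Δ·S = -191.4834.
Check: Δ(0,0)·S0 + B(0,0) = 169.8996 = V0.

(0,0): Delta=2.9144 Bond=-191.4834
V0=169.8996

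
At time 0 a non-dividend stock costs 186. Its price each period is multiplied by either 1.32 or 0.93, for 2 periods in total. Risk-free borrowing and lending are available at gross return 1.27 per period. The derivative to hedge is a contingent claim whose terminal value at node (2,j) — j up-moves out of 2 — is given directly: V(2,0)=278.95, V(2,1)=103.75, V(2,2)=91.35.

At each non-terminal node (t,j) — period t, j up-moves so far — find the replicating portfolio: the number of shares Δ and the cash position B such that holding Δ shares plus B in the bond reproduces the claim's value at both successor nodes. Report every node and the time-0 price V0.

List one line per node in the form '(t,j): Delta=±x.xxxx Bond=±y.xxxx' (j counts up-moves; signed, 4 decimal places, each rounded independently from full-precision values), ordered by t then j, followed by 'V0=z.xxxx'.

(0,0): Delta=-0.3612 Bond=127.4425
(1,0): Delta=-2.5970 Bond=548.6099
(1,1): Delta=-0.1295 Bond=104.9758
V0=60.2674

Since d<R<u, set p* = (R−d)/(u−d) = 0.8718; price each node as the discounted p*-expectation of its children.
Terminal payoffs: V(2,0)=278.9500, V(2,1)=103.7500, V(2,2)=91.3500
Node (1,0) S=172.9800: V=(p*·103.7500+(1−p*)·278.9500)/1.27=99.3792; Δ=(103.7500−278.9500)/(228.3336−160.8714)=-2.5970; B=V−Δ·S=548.6099
Node (1,1) S=245.5200: V=(p*·91.3500+(1−p*)·103.7500)/1.27=73.1809; Δ=(91.3500−103.7500)/(324.0864−228.3336)=-0.1295; B=V−Δ·S=104.9758
Node (0,0) S=186.0000: V=(p*·73.1809+(1−p*)·99.3792)/1.27=60.2674; Δ=(73.1809−99.3792)/(245.5200−172.9800)=-0.3612; B=V−Δ·S=127.4425
The time-0 hedge costs 60.2674, which is the no-arbitrage price.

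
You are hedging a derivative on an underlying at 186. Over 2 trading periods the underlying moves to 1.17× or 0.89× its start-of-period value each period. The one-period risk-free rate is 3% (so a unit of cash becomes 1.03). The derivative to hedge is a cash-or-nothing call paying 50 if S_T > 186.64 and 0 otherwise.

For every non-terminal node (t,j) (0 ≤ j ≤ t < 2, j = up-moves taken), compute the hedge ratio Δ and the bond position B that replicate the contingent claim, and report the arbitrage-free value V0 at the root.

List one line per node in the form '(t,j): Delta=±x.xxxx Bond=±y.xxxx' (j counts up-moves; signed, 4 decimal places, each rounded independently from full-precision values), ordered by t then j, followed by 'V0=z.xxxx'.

Since d<R<u, set p* = (R−d)/(u−d) = 0.5000; price each node as the discounted p*-expectation of its children.
At expiry t=2: V(2,0)=0.0000, V(2,1)=50.0000, V(2,2)=50.0000
  t=1,j=0: stock 165.5400 → up 193.6818 (V=50.0000), down 147.3306 (V=0.0000). Price 24.2718; hedge Δ=1.0787, bond B=-154.2996.
  t=1,j=1: stock 217.6200 → up 254.6154 (V=50.0000), down 193.6818 (V=50.0000). Price 48.5437; hedge Δ=0.0000, bond B=48.5437.
  t=0,j=0: stock 186.0000 → up 217.6200 (V=48.5437), down 165.5400 (V=24.2718). Price 35.3473; hedge Δ=0.4660, bond B=-51.3378.
Self-financing check: at every node Δ·S+B equals the discounted successor values.

(0,0): Delta=0.4660 Bond=-51.3378
(1,0): Delta=1.0787 Bond=-154.2996
(1,1): Delta=0.0000 Bond=48.5437
V0=35.3473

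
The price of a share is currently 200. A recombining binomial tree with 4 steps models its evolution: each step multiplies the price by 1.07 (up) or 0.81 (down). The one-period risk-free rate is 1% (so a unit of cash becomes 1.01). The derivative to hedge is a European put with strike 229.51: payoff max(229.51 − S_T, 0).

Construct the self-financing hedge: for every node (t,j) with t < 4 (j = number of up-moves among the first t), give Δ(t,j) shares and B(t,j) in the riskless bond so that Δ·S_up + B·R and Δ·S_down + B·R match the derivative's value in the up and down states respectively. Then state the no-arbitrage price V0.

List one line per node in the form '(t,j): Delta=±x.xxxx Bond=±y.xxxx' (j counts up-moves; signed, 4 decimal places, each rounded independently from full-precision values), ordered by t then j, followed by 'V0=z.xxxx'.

Since d<R<u, set p* = (R−d)/(u−d) = 0.7692; price each node as the discounted p*-expectation of its children.
Terminal values V(4,·): V(4,0)=143.4166, V(4,1)=115.7816, V(4,2)=79.2762, V(4,3)=31.0530, V(4,4)=0.0000
  t=3,j=0: stock 106.2882 → up 113.7284 (V=115.7816), down 86.0934 (V=143.4166). Price 120.9494; hedge Δ=-1.0000, bond B=227.2376.
  t=3,j=1: stock 140.4054 → up 150.2338 (V=79.2762), down 113.7284 (V=115.7816). Price 86.8322; hedge Δ=-1.0000, bond B=227.2376.
  t=3,j=2: stock 185.4738 → up 198.4570 (V=31.0530), down 150.2338 (V=79.2762). Price 41.7638; hedge Δ=-1.0000, bond B=227.2376.
  t=3,j=3: stock 245.0086 → up 262.1592 (V=0.0000), down 198.4570 (V=31.0530). Price 7.0951; hedge Δ=-0.4875, bond B=126.5299.
  t=2,j=0: stock 131.2200 → up 140.4054 (V=86.8322), down 106.2882 (V=120.9494). Price 93.7677; hedge Δ=-1.0000, bond B=224.9877.
  t=2,j=1: stock 173.3400 → up 185.4738 (V=41.7638), down 140.4054 (V=86.8322). Price 51.6477; hedge Δ=-1.0000, bond B=224.9877.
  t=2,j=2: stock 228.9800 → up 245.0086 (V=7.0951), down 185.4738 (V=41.7638). Price 14.9461; hedge Δ=-0.5823, bond B=148.2873.
  t=1,j=0: stock 162.0000 → up 173.3400 (V=51.6477), down 131.2200 (V=93.7677). Price 60.7601; hedge Δ=-1.0000, bond B=222.7601.
  t=1,j=1: stock 214.0000 → up 228.9800 (V=14.9461), down 173.3400 (V=51.6477). Price 23.1839; hedge Δ=-0.6596, bond B=164.3439.
  t=0,j=0: stock 200.0000 → up 214.0000 (V=23.1839), down 162.0000 (V=60.7601). Price 31.5399; hedge Δ=-0.7226, bond B=176.0640.
Each (Δ,B) replicates both successor values, so the strategy is self-financing and V0 is arbitrage-free.

(0,0): Delta=-0.7226 Bond=176.0640
(1,0): Delta=-1.0000 Bond=222.7601
(1,1): Delta=-0.6596 Bond=164.3439
(2,0): Delta=-1.0000 Bond=224.9877
(2,1): Delta=-1.0000 Bond=224.9877
(2,2): Delta=-0.5823 Bond=148.2873
(3,0): Delta=-1.0000 Bond=227.2376
(3,1): Delta=-1.0000 Bond=227.2376
(3,2): Delta=-1.0000 Bond=227.2376
(3,3): Delta=-0.4875 Bond=126.5299
V0=31.5399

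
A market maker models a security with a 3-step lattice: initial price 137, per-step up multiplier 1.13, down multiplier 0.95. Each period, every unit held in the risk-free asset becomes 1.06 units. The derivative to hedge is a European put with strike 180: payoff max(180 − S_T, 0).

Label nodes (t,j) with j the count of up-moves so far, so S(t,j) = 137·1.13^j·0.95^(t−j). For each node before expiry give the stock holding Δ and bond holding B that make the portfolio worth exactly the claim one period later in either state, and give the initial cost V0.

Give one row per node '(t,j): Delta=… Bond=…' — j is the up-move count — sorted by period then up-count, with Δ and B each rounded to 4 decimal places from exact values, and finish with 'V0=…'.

(0,0): Delta=-0.7617 Bond=121.8778
(1,0): Delta=-1.0000 Bond=160.1994
(1,1): Delta=-0.6343 Bond=109.4576
(2,0): Delta=-1.0000 Bond=169.8113
(2,1): Delta=-1.0000 Bond=169.8113
(2,2): Delta=-0.4386 Bond=81.7975
V0=17.5187

The replicating-portfolio and risk-neutral prices coincide; use p* = (1.06−0.95)/(1.13−0.95) = 0.6111 for the latter.
Terminal payoffs: V(3,0)=62.5396, V(3,1)=40.2840, V(3,2)=13.8115, V(3,3)=0.0000
Node (2,0) S=123.6425: V=(p*·40.2840+(1−p*)·62.5396)/1.06=46.1688; Δ=(40.2840−62.5396)/(139.7160−117.4604)=-1.0000; B=V−Δ·S=169.8113
Node (2,1) S=147.0695: V=(p*·13.8115+(1−p*)·40.2840)/1.06=22.7418; Δ=(13.8115−40.2840)/(166.1885−139.7160)=-1.0000; B=V−Δ·S=169.8113
Node (2,2) S=174.9353: V=(p*·0.0000+(1−p*)·13.8115)/1.06=5.0671; Δ=(0.0000−13.8115)/(197.6769−166.1885)=-0.4386; B=V−Δ·S=81.7975
Node (1,0) S=130.1500: V=(p*·22.7418+(1−p*)·46.1688)/1.06=30.0494; Δ=(22.7418−46.1688)/(147.0695−123.6425)=-1.0000; B=V−Δ·S=160.1994
Node (1,1) S=154.8100: V=(p*·5.0671+(1−p*)·22.7418)/1.06=11.2647; Δ=(5.0671−22.7418)/(174.9353−147.0695)=-0.6343; B=V−Δ·S=109.4576
Node (0,0) S=137.0000: V=(p*·11.2647+(1−p*)·30.0494)/1.06=17.5187; Δ=(11.2647−30.0494)/(154.8100−130.1500)=-0.7617; B=V−Δ·S=121.8778
Each (Δ,B) replicates both successor values, so the strategy is self-financing and V0 is arbitrage-free.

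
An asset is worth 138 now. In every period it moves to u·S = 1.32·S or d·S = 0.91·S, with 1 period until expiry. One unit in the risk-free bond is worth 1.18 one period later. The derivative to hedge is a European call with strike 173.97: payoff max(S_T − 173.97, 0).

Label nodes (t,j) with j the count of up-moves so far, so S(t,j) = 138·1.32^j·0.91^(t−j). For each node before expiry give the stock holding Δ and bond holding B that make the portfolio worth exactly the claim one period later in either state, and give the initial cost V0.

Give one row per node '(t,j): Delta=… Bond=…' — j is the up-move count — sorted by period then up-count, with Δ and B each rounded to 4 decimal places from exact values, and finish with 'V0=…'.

(0,0): Delta=0.1448 Bond=-15.4049
V0=4.5707

The replicating-portfolio and risk-neutral prices coincide; use p* = (1.18−0.91)/(1.32−0.91) = 0.6585 for the latter.
At expiry t=1: V(1,0)=0.0000, V(1,1)=8.1900
Node (0,0) S=138.0000: V=(p*·8.1900+(1−p*)·0.0000)/1.18=4.5707; Δ=(8.1900−0.0000)/(182.1600−125.5800)=0.1448; B=V−Δ·S=-15.4049
Each (Δ,B) replicates both successor values, so the strategy is self-financing and V0 is arbitrage-free.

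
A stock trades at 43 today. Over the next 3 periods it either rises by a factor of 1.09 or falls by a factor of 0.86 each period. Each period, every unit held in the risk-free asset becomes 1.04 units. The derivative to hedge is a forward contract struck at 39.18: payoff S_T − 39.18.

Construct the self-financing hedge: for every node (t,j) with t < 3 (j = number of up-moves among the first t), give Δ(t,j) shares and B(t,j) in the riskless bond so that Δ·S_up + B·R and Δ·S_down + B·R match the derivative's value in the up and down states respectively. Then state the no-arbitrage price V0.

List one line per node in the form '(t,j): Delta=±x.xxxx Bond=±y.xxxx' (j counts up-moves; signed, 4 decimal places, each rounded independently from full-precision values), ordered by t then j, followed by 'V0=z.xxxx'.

Risk-neutral probability p* = (R−d)/(u−d) = (1.04−0.86)/(1.09−0.86) = 0.7826.
Terminal payoffs: V(3,0)=-11.8296, V(3,1)=-4.5149, V(3,2)=4.7559, V(3,3)=16.5062
  t=2,j=0: stock 31.8028 → up 34.6651 (V=-4.5149), down 27.3504 (V=-11.8296). Price -5.8703; hedge Δ=1.0000, bond B=-37.6731.
  t=2,j=1: stock 40.3082 → up 43.9359 (V=4.7559), down 34.6651 (V=-4.5149). Price 2.6351; hedge Δ=1.0000, bond B=-37.6731.
  t=2,j=2: stock 51.0883 → up 55.6862 (V=16.5062), down 43.9359 (V=4.7559). Price 13.4152; hedge Δ=1.0000, bond B=-37.6731.
  t=1,j=0: stock 36.9800 → up 40.3082 (V=2.6351), down 31.8028 (V=-5.8703). Price 0.7559; hedge Δ=1.0000, bond B=-36.2241.
  t=1,j=1: stock 46.8700 → up 51.0883 (V=13.4152), down 40.3082 (V=2.6351). Price 10.6459; hedge Δ=1.0000, bond B=-36.2241.
  t=0,j=0: stock 43.0000 → up 46.8700 (V=10.6459), down 36.9800 (V=0.7559). Price 8.1691; hedge Δ=1.0000, bond B=-34.8309.
The time-0 hedge costs 8.1691, which is the no-arbitrage price.

(0,0): Delta=1.0000 Bond=-34.8309
(1,0): Delta=1.0000 Bond=-36.2241
(1,1): Delta=1.0000 Bond=-36.2241
(2,0): Delta=1.0000 Bond=-37.6731
(2,1): Delta=1.0000 Bond=-37.6731
(2,2): Delta=1.0000 Bond=-37.6731
V0=8.1691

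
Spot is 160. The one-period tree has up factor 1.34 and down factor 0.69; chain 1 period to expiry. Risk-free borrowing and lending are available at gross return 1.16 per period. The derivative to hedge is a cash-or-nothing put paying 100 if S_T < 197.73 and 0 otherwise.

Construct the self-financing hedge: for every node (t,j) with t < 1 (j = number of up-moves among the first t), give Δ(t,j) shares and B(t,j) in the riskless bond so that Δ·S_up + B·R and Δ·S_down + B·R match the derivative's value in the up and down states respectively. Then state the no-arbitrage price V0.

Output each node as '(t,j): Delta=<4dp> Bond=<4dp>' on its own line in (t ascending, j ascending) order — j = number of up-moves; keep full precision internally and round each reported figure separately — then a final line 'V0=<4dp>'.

No-arbitrage ⇒ martingale measure with p* = (R−d)/(u−d) = 0.7231.
At expiry t=1: V(1,0)=100.0000, V(1,1)=0.0000
(0,0): S=160.0000. Δ = (V_up−V_dn)/(S_up−S_dn) = (0.0000−100.0000)/(214.4000−110.4000) = -0.9615. V = [p*·0.0000 + (1−p*)·100.0000]/1.16 = 23.8727. B = V − Δ·S = 177.7188.
The time-0 hedge costs 23.8727, which is the no-arbitrage price.

(0,0): Delta=-0.9615 Bond=177.7188
V0=23.8727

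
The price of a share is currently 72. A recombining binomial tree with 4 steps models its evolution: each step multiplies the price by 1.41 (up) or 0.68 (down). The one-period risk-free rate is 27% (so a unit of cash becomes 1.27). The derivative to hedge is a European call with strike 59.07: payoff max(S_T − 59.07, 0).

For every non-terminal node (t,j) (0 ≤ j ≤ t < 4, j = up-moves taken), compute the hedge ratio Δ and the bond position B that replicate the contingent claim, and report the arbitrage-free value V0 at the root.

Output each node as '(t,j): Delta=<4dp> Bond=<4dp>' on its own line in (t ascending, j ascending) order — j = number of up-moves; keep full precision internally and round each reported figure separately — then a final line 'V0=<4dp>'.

(0,0): Delta=0.9764 Bond=-20.7488
(1,0): Delta=0.8435 Bond=-19.8408
(1,1): Delta=0.9916 Bond=-27.8958
(2,0): Delta=0.1864 Bond=-3.3232
(2,1): Delta=0.9186 Bond=-30.3883
(2,2): Delta=1.0000 Bond=-36.6235
(3,0): Delta=0.0000 Bond=0.0000
(3,1): Delta=0.2078 Bond=-5.2219
(3,2): Delta=1.0000 Bond=-46.5118
(3,3): Delta=1.0000 Bond=-46.5118
V0=49.5541

Under the risk-neutral measure, an up-move has probability p* = (R−d)/(u−d) = 0.8082 and values discount at R = 1.27.
Terminal payoffs: V(4,0)=0.0000, V(4,1)=0.0000, V(4,2)=7.1194, V(4,3)=78.1757, V(4,4)=225.5130
  t=3,j=0: stock 22.6391 → up 31.9211 (V=0.0000), down 15.3946 (V=0.0000). Price 0.0000; hedge Δ=0.0000, bond B=0.0000.
  t=3,j=1: stock 46.9428 → up 66.1894 (V=7.1194), down 31.9211 (V=0.0000). Price 4.5307; hedge Δ=0.2078, bond B=-5.2219.
  t=3,j=2: stock 97.3374 → up 137.2457 (V=78.1757), down 66.1894 (V=7.1194). Price 50.8256; hedge Δ=1.0000, bond B=-46.5118.
  t=3,j=3: stock 201.8319 → up 284.5830 (V=225.5130), down 137.2457 (V=78.1757). Price 155.3201; hedge Δ=1.0000, bond B=-46.5118.
  t=2,j=0: stock 33.2928 → up 46.9428 (V=4.5307), down 22.6391 (V=0.0000). Price 2.8833; hedge Δ=0.1864, bond B=-3.3232.
  t=2,j=1: stock 69.0336 → up 97.3374 (V=50.8256), down 46.9428 (V=4.5307). Price 33.0292; hedge Δ=0.9186, bond B=-30.3883.
  t=2,j=2: stock 143.1432 → up 201.8319 (V=155.3201), down 97.3374 (V=50.8256). Price 106.5197; hedge Δ=1.0000, bond B=-36.6235.
  t=1,j=0: stock 48.9600 → up 69.0336 (V=33.0292), down 33.2928 (V=2.8833). Price 21.4550; hedge Δ=0.8435, bond B=-19.8408.
  t=1,j=1: stock 101.5200 → up 143.1432 (V=106.5197), down 69.0336 (V=33.0292). Price 72.7761; hedge Δ=0.9916, bond B=-27.8958.
  t=0,j=0: stock 72.0000 → up 101.5200 (V=72.7761), down 48.9600 (V=21.4550). Price 49.5541; hedge Δ=0.9764, bond B=-20.7488.
Root portfolio cost Δ·72+B reproduces V0=49.5541.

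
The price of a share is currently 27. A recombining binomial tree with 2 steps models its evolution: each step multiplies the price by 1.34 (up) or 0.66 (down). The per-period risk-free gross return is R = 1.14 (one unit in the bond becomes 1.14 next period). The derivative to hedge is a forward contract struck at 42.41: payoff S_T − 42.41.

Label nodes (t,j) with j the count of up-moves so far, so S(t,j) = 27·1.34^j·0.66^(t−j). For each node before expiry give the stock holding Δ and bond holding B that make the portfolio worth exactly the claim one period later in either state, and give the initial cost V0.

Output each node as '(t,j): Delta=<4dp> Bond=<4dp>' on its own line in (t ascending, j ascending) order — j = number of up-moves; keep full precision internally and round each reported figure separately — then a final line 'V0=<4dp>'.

(0,0): Delta=1.0000 Bond=-32.6331
(1,0): Delta=1.0000 Bond=-37.2018
(1,1): Delta=1.0000 Bond=-37.2018
V0=-5.6331

Risk-neutral probability p* = (R−d)/(u−d) = (1.14−0.66)/(1.34−0.66) = 0.7059.
Payoff layer (t=2): V(2,0)=-30.6488, V(2,1)=-18.5312, V(2,2)=6.0712
Node (1,0) S=17.8200: V=(p*·-18.5312+(1−p*)·-30.6488)/1.14=-19.3818; Δ=(-18.5312−-30.6488)/(23.8788−11.7612)=1.0000; B=V−Δ·S=-37.2018
Node (1,1) S=36.1800: V=(p*·6.0712+(1−p*)·-18.5312)/1.14=-1.0218; Δ=(6.0712−-18.5312)/(48.4812−23.8788)=1.0000; B=V−Δ·S=-37.2018
Node (0,0) S=27.0000: V=(p*·-1.0218+(1−p*)·-19.3818)/1.14=-5.6331; Δ=(-1.0218−-19.3818)/(36.1800−17.8200)=1.0000; B=V−Δ·S=-32.6331
The time-0 hedge costs -5.6331, which is the no-arbitrage price.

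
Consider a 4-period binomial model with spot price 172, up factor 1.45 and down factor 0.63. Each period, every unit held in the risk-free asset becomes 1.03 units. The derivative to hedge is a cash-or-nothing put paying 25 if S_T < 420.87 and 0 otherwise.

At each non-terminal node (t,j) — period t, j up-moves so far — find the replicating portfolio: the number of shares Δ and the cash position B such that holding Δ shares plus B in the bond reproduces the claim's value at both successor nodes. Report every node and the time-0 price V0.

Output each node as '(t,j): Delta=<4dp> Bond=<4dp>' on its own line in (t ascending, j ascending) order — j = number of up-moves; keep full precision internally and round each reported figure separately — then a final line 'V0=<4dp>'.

(0,0): Delta=-0.0188 Bond=24.1930
(1,0): Delta=0.0000 Bond=22.8785
(1,1): Delta=-0.0274 Bond=27.0612
(2,0): Delta=0.0000 Bond=23.5649
(2,1): Delta=0.0000 Bond=23.5649
(2,2): Delta=-0.0399 Bond=32.3965
(3,0): Delta=0.0000 Bond=24.2718
(3,1): Delta=0.0000 Bond=24.2718
(3,2): Delta=0.0000 Bond=24.2718
(3,3): Delta=-0.0581 Bond=42.9197
V0=20.9545

No-arbitrage ⇒ martingale measure with p* = (R−d)/(u−d) = 0.4878.
Terminal payoffs: V(4,0)=25.0000, V(4,1)=25.0000, V(4,2)=25.0000, V(4,3)=25.0000, V(4,4)=0.0000
Node (3,0) S=43.0081: V=(p*·25.0000+(1−p*)·25.0000)/1.03=24.2718; Δ=(25.0000−25.0000)/(62.3617−27.0951)=0.0000; B=V−Δ·S=24.2718
Node (3,1) S=98.9869: V=(p*·25.0000+(1−p*)·25.0000)/1.03=24.2718; Δ=(25.0000−25.0000)/(143.5309−62.3617)=0.0000; B=V−Δ·S=24.2718
Node (3,2) S=227.8269: V=(p*·25.0000+(1−p*)·25.0000)/1.03=24.2718; Δ=(25.0000−25.0000)/(330.3490−143.5309)=0.0000; B=V−Δ·S=24.2718
Node (3,3) S=524.3635: V=(p*·0.0000+(1−p*)·25.0000)/1.03=12.4319; Δ=(0.0000−25.0000)/(760.3271−330.3490)=-0.0581; B=V−Δ·S=42.9197
Node (2,0) S=68.2668: V=(p*·24.2718+(1−p*)·24.2718)/1.03=23.5649; Δ=(24.2718−24.2718)/(98.9869−43.0081)=0.0000; B=V−Δ·S=23.5649
Node (2,1) S=157.1220: V=(p*·24.2718+(1−p*)·24.2718)/1.03=23.5649; Δ=(24.2718−24.2718)/(227.8269−98.9869)=0.0000; B=V−Δ·S=23.5649
Node (2,2) S=361.6300: V=(p*·12.4319+(1−p*)·24.2718)/1.03=17.9575; Δ=(12.4319−24.2718)/(524.3635−227.8269)=-0.0399; B=V−Δ·S=32.3965
Node (1,0) S=108.3600: V=(p*·23.5649+(1−p*)·23.5649)/1.03=22.8785; Δ=(23.5649−23.5649)/(157.1220−68.2668)=0.0000; B=V−Δ·S=22.8785
Node (1,1) S=249.4000: V=(p*·17.9575+(1−p*)·23.5649)/1.03=20.2229; Δ=(17.9575−23.5649)/(361.6300−157.1220)=-0.0274; B=V−Δ·S=27.0612
Node (0,0) S=172.0000: V=(p*·20.2229+(1−p*)·22.8785)/1.03=20.9545; Δ=(20.2229−22.8785)/(249.4000−108.3600)=-0.0188; B=V−Δ·S=24.1930
Root portfolio cost Δ·172+B reproduces V0=20.9545.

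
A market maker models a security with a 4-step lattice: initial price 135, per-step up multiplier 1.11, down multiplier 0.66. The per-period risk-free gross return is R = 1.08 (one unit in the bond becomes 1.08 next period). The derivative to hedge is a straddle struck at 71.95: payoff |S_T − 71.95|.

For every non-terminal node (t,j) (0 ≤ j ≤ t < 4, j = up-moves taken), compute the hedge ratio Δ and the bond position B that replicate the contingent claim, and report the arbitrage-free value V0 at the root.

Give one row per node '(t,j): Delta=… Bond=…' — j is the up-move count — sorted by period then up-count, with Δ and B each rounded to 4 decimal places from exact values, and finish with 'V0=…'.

Risk-neutral probability p* = (R−d)/(u−d) = (1.08−0.66)/(1.11−0.66) = 0.9333.
At expiry t=4: V(4,0)=46.3341, V(4,1)=28.8687, V(4,2)=0.5049, V(4,3)=49.9059, V(4,4)=132.9895
(3,0): S=38.8120. Δ = (V_up−V_dn)/(S_up−S_dn) = (28.8687−46.3341)/(43.0813−25.6159) = -1.0000. V = [p*·28.8687 + (1−p*)·46.3341]/1.08 = 27.8084. B = V − Δ·S = 66.6204.
(3,1): S=65.2747. Δ = (V_up−V_dn)/(S_up−S_dn) = (0.5049−28.8687)/(72.4549−43.0813) = -0.9656. V = [p*·0.5049 + (1−p*)·28.8687]/1.08 = 2.2183. B = V − Δ·S = 65.2491.
(3,2): S=109.7801. Δ = (V_up−V_dn)/(S_up−S_dn) = (49.9059−0.5049)/(121.8559−72.4549) = 1.0000. V = [p*·49.9059 + (1−p*)·0.5049]/1.08 = 43.1597. B = V − Δ·S = -66.6204.
(3,3): S=184.6302. Δ = (V_up−V_dn)/(S_up−S_dn) = (132.9895−49.9059)/(204.9395−121.8559) = 1.0000. V = [p*·132.9895 + (1−p*)·49.9059]/1.08 = 118.0098. B = V − Δ·S = -66.6204.
(2,0): S=58.8060. Δ = (V_up−V_dn)/(S_up−S_dn) = (2.2183−27.8084)/(65.2747−38.8120) = -0.9670. V = [p*·2.2183 + (1−p*)·27.8084]/1.08 = 3.6336. B = V − Δ·S = 60.5005.
(2,1): S=98.9010. Δ = (V_up−V_dn)/(S_up−S_dn) = (43.1597−2.2183)/(109.7801−65.2747) = 0.9199. V = [p*·43.1597 + (1−p*)·2.2183]/1.08 = 37.4355. B = V − Δ·S = -53.5454.
(2,2): S=166.3335. Δ = (V_up−V_dn)/(S_up−S_dn) = (118.0098−43.1597)/(184.6302−109.7801) = 1.0000. V = [p*·118.0098 + (1−p*)·43.1597]/1.08 = 104.6480. B = V − Δ·S = -61.6855.
(1,0): S=89.1000. Δ = (V_up−V_dn)/(S_up−S_dn) = (37.4355−3.6336)/(98.9010−58.8060) = 0.8430. V = [p*·37.4355 + (1−p*)·3.6336]/1.08 = 32.5759. B = V − Δ·S = -42.5392.
(1,1): S=149.8500. Δ = (V_up−V_dn)/(S_up−S_dn) = (104.6480−37.4355)/(166.3335−98.9010) = 0.9967. V = [p*·104.6480 + (1−p*)·37.4355]/1.08 = 92.7474. B = V − Δ·S = -56.6138.
(0,0): S=135.0000. Δ = (V_up−V_dn)/(S_up−S_dn) = (92.7474−32.5759)/(149.8500−89.1000) = 0.9905. V = [p*·92.7474 + (1−p*)·32.5759]/1.08 = 82.1629. B = V − Δ·S = -51.5513.
Check: Δ(0,0)·S0 + B(0,0) = 82.1629 = V0.

(0,0): Delta=0.9905 Bond=-51.5513
(1,0): Delta=0.8430 Bond=-42.5392
(1,1): Delta=0.9967 Bond=-56.6138
(2,0): Delta=-0.9670 Bond=60.5005
(2,1): Delta=0.9199 Bond=-53.5454
(2,2): Delta=1.0000 Bond=-61.6855
(3,0): Delta=-1.0000 Bond=66.6204
(3,1): Delta=-0.9656 Bond=65.2491
(3,2): Delta=1.0000 Bond=-66.6204
(3,3): Delta=1.0000 Bond=-66.6204
V0=82.1629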